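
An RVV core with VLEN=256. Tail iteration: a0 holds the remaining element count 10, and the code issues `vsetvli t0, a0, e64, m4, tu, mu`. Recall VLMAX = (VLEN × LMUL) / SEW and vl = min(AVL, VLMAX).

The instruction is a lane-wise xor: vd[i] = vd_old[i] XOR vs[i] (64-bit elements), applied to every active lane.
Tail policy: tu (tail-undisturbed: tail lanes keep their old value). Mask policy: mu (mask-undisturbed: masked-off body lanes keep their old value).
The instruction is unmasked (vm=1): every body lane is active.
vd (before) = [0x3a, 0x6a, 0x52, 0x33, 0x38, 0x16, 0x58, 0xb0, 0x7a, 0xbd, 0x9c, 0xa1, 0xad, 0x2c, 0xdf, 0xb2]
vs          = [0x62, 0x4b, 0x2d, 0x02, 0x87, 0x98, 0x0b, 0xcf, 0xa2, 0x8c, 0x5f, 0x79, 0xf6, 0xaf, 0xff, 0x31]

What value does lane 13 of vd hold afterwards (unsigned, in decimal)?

vd[13] = 44

VLMAX = (256 × 4) / 64 = 16 lanes
AVL=10 ≤ VLMAX=16, so vl = 10
[0] xor(0x3a,0x62) = 0x58
[1] xor(0x6a,0x4b) = 0x21
[2] xor(0x52,0x2d) = 0x7f
[3] xor(0x33,0x02) = 0x31
[4] xor(0x38,0x87) = 0xbf
[5] xor(0x16,0x98) = 0x8e
[6] xor(0x58,0x0b) = 0x53
[7] xor(0xb0,0xcf) = 0x7f
[8] xor(0x7a,0xa2) = 0xd8
[9] xor(0xbd,0x8c) = 0x31
[10] tail/keep = 0x9c
[11] tail/keep = 0xa1
[12] tail/keep = 0xad
[13] tail/keep = 0x2c
[14] tail/keep = 0xdf
[15] tail/keep = 0xb2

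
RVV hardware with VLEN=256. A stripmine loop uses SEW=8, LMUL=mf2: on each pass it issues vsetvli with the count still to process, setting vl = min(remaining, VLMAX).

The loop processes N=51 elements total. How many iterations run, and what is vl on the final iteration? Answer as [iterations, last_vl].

VLMAX = VLEN×LMUL/SEW = 256×1/2/8 = 16
51 elements at 16/iter → 4 passes, remainder 3 on the last

[iterations, last_vl] = [4, 3]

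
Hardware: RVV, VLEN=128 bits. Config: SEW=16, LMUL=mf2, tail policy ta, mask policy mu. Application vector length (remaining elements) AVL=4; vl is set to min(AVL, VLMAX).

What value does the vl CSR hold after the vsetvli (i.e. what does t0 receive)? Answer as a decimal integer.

vl = 4

VLMAX = VLEN×LMUL/SEW = 128×1/2/16 = 4
vl ← min(4, 4) = 4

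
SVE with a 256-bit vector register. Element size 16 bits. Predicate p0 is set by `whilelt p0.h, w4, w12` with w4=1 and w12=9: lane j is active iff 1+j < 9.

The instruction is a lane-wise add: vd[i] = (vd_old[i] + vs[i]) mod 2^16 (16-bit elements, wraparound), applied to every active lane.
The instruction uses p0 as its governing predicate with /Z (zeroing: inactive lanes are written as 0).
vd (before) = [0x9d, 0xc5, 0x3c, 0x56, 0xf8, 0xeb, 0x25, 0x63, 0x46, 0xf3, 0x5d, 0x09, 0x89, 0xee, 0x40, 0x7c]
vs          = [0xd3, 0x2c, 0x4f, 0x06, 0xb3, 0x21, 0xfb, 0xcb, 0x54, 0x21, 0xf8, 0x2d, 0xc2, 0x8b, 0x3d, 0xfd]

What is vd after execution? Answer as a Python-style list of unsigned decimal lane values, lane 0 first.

vd = [368, 241, 139, 92, 427, 268, 288, 302, 0, 0, 0, 0, 0, 0, 0, 0]

lane count: 256 div 16 = 16
p0[j] = (1+j < 9); true for j=0..7 → 8 lanes set
  i=0: add(0x9d,0xd3) → 368
  i=1: add(0xc5,0x2c) → 241
  i=2: add(0x3c,0x4f) → 139
  i=3: add(0x56,0x06) → 92
  i=4: add(0xf8,0xb3) → 427
  i=5: add(0xeb,0x21) → 268
  i=6: add(0x25,0xfb) → 288
  i=7: add(0x63,0xcb) → 302
  i=8: tail/zero → 0
  i=9: tail/zero → 0
  i=10: tail/zero → 0
  i=11: tail/zero → 0
  i=12: tail/zero → 0
  i=13: tail/zero → 0
  i=14: tail/zero → 0
  i=15: tail/zero → 0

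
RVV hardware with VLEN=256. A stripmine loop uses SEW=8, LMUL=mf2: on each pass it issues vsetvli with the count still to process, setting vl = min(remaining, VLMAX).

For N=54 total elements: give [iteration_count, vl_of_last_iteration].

VLMAX = VLEN×LMUL/SEW = 256×1/2/8 = 16
54 elements at 16/iter → 4 passes, remainder 6 on the last

[iterations, last_vl] = [4, 6]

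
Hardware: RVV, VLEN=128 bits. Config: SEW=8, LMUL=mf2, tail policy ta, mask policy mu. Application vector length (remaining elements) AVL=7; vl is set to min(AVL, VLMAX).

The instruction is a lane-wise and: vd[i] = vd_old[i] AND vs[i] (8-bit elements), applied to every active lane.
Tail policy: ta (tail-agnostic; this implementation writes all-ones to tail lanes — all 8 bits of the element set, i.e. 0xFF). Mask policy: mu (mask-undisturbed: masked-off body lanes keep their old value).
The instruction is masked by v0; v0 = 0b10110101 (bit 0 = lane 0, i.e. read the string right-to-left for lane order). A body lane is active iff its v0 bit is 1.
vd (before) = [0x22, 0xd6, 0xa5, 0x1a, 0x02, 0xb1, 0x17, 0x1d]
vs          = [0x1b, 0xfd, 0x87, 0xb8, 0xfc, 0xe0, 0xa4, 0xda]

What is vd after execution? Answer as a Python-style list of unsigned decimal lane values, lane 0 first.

vd = [2, 214, 133, 26, 0, 160, 23, 255]

VLMAX = VLEN×LMUL/SEW = 128×1/2/8 = 8
vl ← min(7, 8) = 7
vd[0] and(0x22,0x1b) -> 0x02
vd[1] mask-off/keep -> 0xd6
vd[2] and(0xa5,0x87) -> 0x85
vd[3] mask-off/keep -> 0x1a
vd[4] and(0x02,0xfc) -> 0x00
vd[5] and(0xb1,0xe0) -> 0xa0
vd[6] mask-off/keep -> 0x17
vd[7] tail/ones -> 0xff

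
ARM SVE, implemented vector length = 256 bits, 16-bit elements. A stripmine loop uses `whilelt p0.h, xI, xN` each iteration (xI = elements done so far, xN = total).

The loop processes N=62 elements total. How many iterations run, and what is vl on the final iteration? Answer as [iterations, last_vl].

[iterations, last_vl] = [4, 14]

256-bit reg / 16-bit elem → 16 lanes
62 elements at 16/iter → 4 passes, remainder 14 on the last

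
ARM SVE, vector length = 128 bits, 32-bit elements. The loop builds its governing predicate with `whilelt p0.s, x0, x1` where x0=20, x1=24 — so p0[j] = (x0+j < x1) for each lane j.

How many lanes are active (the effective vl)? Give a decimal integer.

128-bit reg / 32-bit elem → 4 lanes
active while 20+j < 24, i.e. j ∈ [0,4) capped at 4 ⇒ 4

vl = 4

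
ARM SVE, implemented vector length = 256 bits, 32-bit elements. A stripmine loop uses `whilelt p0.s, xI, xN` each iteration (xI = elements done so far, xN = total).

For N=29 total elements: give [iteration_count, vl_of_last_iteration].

[iterations, last_vl] = [4, 5]

register lanes = 256/32 = 8
iterations = ceil(29/8) = 4; final-pass vl = 5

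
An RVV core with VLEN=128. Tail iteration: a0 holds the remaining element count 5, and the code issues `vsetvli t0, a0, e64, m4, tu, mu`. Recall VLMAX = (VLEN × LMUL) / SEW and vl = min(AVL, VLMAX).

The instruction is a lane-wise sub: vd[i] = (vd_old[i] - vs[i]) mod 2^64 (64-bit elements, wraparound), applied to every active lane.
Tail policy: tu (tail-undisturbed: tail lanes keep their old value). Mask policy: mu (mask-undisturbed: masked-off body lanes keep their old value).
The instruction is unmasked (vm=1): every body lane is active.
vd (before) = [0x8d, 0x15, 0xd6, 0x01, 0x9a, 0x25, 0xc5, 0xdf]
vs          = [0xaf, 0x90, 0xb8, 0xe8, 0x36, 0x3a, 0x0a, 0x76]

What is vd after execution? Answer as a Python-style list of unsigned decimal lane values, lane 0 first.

vd = [18446744073709551582, 18446744073709551493, 30, 18446744073709551385, 100, 37, 197, 223]

lanes per group: 128·4/64 = 8
vl = min(AVL, VLMAX) = min(5, 8) = 5
[0] sub(0x8d,0xaf) = 0xffffffffffffffde
[1] sub(0x15,0x90) = 0xffffffffffffff85
[2] sub(0xd6,0xb8) = 0x1e
[3] sub(0x01,0xe8) = 0xffffffffffffff19
[4] sub(0x9a,0x36) = 0x64
[5] tail/keep = 0x25
[6] tail/keep = 0xc5
[7] tail/keep = 0xdf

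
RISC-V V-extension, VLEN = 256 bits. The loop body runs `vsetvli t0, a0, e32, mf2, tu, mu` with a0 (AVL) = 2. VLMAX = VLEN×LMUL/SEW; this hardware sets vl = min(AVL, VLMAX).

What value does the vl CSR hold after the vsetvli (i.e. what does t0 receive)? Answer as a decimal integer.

vl = 2

lanes per group: 256·1/2/32 = 4
AVL=2 ≤ VLMAX=4, so vl = 2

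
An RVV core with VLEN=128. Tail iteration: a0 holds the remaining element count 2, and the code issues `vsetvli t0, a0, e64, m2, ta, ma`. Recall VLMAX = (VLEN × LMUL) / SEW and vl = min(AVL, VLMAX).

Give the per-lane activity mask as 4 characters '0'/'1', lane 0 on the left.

lanes per group: 128·2/64 = 4
vl ← min(2, 4) = 2
bits (lane 0 leftmost): 1100

predicate = 1100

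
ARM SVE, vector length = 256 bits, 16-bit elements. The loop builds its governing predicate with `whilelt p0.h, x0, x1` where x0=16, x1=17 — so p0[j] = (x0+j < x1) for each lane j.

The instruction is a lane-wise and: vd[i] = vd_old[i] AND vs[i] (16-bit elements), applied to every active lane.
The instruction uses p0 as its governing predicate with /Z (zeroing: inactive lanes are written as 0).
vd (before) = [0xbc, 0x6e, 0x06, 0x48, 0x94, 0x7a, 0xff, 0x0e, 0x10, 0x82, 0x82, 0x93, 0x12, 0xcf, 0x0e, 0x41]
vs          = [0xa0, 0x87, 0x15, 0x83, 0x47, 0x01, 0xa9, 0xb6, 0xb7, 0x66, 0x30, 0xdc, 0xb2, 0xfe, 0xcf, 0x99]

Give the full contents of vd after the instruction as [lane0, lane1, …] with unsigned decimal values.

256-bit reg / 16-bit elem → 16 lanes
active while 16+j < 17, i.e. j ∈ [0,1) capped at 16 ⇒ 1
vd[0] and(0xbc,0xa0) -> 0xa0
vd[1] tail/zero -> 0x00
vd[2] tail/zero -> 0x00
vd[3] tail/zero -> 0x00
vd[4] tail/zero -> 0x00
vd[5] tail/zero -> 0x00
vd[6] tail/zero -> 0x00
vd[7] tail/zero -> 0x00
vd[8] tail/zero -> 0x00
vd[9] tail/zero -> 0x00
vd[10] tail/zero -> 0x00
vd[11] tail/zero -> 0x00
vd[12] tail/zero -> 0x00
vd[13] tail/zero -> 0x00
vd[14] tail/zero -> 0x00
vd[15] tail/zero -> 0x00

vd = [160, 0, 0, 0, 0, 0, 0, 0, 0, 0, 0, 0, 0, 0, 0, 0]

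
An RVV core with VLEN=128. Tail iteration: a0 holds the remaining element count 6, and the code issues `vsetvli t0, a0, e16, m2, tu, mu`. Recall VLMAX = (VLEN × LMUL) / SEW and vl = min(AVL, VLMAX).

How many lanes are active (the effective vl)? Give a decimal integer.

vl = 6

VLMAX = (128 × 2) / 16 = 16 lanes
AVL=6 ≤ VLMAX=16, so vl = 6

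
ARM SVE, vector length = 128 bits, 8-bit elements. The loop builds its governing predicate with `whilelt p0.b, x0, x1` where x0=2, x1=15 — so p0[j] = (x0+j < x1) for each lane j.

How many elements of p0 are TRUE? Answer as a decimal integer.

lane count: 128 div 8 = 16
p0[j] = (2+j < 15); true for j=0..12 → 13 lanes set

vl = 13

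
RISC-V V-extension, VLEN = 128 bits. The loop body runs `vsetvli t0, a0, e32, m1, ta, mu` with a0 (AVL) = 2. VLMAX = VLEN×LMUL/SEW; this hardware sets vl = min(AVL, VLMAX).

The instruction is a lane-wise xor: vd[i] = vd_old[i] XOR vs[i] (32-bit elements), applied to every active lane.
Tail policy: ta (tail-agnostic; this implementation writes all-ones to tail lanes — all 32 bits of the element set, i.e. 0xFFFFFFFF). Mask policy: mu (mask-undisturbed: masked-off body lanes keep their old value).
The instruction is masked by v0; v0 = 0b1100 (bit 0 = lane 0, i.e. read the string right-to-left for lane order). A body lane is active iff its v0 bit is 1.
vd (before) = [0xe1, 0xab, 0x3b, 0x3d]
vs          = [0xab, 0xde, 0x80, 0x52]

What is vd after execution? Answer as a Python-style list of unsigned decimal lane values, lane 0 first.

vd = [225, 171, 4294967295, 4294967295]

VLMAX = (128 × 1) / 32 = 4 lanes
vl = min(AVL, VLMAX) = min(2, 4) = 2
[0] mask-off/keep = 0xe1
[1] mask-off/keep = 0xab
[2] tail/ones = 0xffffffff
[3] tail/ones = 0xffffffff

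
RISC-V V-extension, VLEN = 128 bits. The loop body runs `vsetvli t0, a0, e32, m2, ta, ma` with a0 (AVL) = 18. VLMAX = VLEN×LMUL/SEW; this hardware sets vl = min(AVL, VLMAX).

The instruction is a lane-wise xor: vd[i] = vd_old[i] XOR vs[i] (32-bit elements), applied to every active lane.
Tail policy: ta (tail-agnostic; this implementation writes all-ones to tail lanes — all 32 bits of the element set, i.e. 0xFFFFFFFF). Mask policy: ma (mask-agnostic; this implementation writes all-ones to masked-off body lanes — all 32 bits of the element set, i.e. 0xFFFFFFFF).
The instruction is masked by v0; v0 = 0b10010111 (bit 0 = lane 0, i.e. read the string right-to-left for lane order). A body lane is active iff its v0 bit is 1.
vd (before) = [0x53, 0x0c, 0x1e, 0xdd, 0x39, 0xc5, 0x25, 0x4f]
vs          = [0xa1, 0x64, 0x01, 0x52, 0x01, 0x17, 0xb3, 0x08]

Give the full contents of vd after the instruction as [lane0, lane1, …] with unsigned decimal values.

lanes per group: 128·2/32 = 8
vl = min(AVL, VLMAX) = min(18, 8) = 8
lane  0: xor(0x53,0xa1) ⇒ 0xf2
lane  1: xor(0x0c,0x64) ⇒ 0x68
lane  2: xor(0x1e,0x01) ⇒ 0x1f
lane  3: mask-off/ones ⇒ 0xffffffff
lane  4: xor(0x39,0x01) ⇒ 0x38
lane  5: mask-off/ones ⇒ 0xffffffff
lane  6: mask-off/ones ⇒ 0xffffffff
lane  7: xor(0x4f,0x08) ⇒ 0x47

vd = [242, 104, 31, 4294967295, 56, 4294967295, 4294967295, 71]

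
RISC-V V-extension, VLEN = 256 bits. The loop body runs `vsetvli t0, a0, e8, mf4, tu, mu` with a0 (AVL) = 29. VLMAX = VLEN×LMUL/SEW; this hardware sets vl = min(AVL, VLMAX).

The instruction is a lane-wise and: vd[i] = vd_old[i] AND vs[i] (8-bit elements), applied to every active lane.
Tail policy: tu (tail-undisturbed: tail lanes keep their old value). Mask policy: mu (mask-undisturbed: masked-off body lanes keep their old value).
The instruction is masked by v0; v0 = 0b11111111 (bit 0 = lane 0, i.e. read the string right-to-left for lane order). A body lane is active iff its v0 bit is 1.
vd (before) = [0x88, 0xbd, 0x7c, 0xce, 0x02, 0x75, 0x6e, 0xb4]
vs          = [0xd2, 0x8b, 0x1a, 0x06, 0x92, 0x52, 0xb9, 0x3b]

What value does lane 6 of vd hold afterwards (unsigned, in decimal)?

VLMAX = (256 × 1/4) / 8 = 8 lanes
AVL=29 > VLMAX=8, so vl = 8
  i=0: and(0x88,0xd2) → 128
  i=1: and(0xbd,0x8b) → 137
  i=2: and(0x7c,0x1a) → 24
  i=3: and(0xce,0x06) → 6
  i=4: and(0x02,0x92) → 2
  i=5: and(0x75,0x52) → 80
  i=6: and(0x6e,0xb9) → 40
  i=7: and(0xb4,0x3b) → 48

vd[6] = 40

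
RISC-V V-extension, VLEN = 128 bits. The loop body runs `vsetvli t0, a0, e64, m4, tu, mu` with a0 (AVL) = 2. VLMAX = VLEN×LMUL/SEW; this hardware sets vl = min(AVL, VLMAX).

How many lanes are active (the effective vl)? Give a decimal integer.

vl = 2

lanes per group: 128·4/64 = 8
AVL=2 ≤ VLMAX=8, so vl = 2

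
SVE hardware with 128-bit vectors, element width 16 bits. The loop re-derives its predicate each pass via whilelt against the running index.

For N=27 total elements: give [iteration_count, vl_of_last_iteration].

128-bit reg / 16-bit elem → 8 lanes
N=27: ⌈27/8⌉ = 4 iters; last vl = 27 − 3×8 = 3

[iterations, last_vl] = [4, 3]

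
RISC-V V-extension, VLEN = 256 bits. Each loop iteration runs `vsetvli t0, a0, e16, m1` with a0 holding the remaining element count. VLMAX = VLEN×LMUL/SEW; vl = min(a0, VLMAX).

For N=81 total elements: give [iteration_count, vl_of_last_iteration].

lanes per group: 256·1/16 = 16
N=81: ⌈81/16⌉ = 6 iters; last vl = 81 − 5×16 = 1

[iterations, last_vl] = [6, 1]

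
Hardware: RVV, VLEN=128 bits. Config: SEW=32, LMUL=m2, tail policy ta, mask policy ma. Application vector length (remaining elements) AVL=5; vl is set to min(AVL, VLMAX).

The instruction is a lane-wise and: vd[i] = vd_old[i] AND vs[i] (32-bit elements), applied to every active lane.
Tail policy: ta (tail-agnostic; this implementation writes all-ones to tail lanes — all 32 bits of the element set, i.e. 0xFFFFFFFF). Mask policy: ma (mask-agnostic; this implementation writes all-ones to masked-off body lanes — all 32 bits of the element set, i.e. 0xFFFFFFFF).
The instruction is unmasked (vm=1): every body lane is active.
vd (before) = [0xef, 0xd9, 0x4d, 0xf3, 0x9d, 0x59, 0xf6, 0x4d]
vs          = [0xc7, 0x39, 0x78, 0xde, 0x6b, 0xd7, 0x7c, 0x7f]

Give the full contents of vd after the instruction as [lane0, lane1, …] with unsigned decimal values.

vd = [199, 25, 72, 210, 9, 4294967295, 4294967295, 4294967295]

VLMAX = (128 × 2) / 32 = 8 lanes
AVL=5 ≤ VLMAX=8, so vl = 5
lane  0: and(0xef,0xc7) ⇒ 0xc7
lane  1: and(0xd9,0x39) ⇒ 0x19
lane  2: and(0x4d,0x78) ⇒ 0x48
lane  3: and(0xf3,0xde) ⇒ 0xd2
lane  4: and(0x9d,0x6b) ⇒ 0x09
lane  5: tail/ones ⇒ 0xffffffff
lane  6: tail/ones ⇒ 0xffffffff
lane  7: tail/ones ⇒ 0xffffffff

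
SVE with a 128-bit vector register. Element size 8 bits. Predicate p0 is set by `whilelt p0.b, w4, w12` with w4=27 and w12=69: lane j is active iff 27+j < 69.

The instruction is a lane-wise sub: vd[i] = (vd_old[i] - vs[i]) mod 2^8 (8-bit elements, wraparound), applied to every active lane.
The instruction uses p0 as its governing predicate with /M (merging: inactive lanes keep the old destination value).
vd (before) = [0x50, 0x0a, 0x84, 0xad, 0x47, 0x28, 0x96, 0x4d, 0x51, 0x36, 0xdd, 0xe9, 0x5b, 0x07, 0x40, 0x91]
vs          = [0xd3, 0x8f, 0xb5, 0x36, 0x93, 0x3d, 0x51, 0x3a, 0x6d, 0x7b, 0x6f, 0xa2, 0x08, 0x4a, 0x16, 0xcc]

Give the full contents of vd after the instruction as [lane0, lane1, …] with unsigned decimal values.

vd = [125, 123, 207, 119, 180, 235, 69, 19, 228, 187, 110, 71, 83, 189, 42, 197]

128-bit reg / 8-bit elem → 16 lanes
active while 27+j < 69, i.e. j ∈ [0,42) capped at 16 ⇒ 16
[0] sub(0x50,0xd3) = 0x7d
[1] sub(0x0a,0x8f) = 0x7b
[2] sub(0x84,0xb5) = 0xcf
[3] sub(0xad,0x36) = 0x77
[4] sub(0x47,0x93) = 0xb4
[5] sub(0x28,0x3d) = 0xeb
[6] sub(0x96,0x51) = 0x45
[7] sub(0x4d,0x3a) = 0x13
[8] sub(0x51,0x6d) = 0xe4
[9] sub(0x36,0x7b) = 0xbb
[10] sub(0xdd,0x6f) = 0x6e
[11] sub(0xe9,0xa2) = 0x47
[12] sub(0x5b,0x08) = 0x53
[13] sub(0x07,0x4a) = 0xbd
[14] sub(0x40,0x16) = 0x2a
[15] sub(0x91,0xcc) = 0xc5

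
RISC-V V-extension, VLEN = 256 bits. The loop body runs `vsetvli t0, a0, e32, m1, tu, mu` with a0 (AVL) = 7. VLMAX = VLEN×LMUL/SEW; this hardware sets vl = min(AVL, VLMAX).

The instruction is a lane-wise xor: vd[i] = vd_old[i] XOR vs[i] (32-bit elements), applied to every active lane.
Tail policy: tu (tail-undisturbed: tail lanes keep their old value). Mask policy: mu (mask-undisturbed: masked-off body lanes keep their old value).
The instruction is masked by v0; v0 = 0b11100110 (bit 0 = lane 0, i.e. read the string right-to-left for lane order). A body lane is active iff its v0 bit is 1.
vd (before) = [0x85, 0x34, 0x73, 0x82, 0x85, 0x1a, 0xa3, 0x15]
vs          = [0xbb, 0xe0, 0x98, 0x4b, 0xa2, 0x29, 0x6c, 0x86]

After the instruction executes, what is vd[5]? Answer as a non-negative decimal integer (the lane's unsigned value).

VLMAX = (256 × 1) / 32 = 8 lanes
vl = min(AVL, VLMAX) = min(7, 8) = 7
lane  0: mask-off/keep ⇒ 0x85
lane  1: xor(0x34,0xe0) ⇒ 0xd4
lane  2: xor(0x73,0x98) ⇒ 0xeb
lane  3: mask-off/keep ⇒ 0x82
lane  4: mask-off/keep ⇒ 0x85
lane  5: xor(0x1a,0x29) ⇒ 0x33
lane  6: xor(0xa3,0x6c) ⇒ 0xcf
lane  7: tail/keep ⇒ 0x15

vd[5] = 51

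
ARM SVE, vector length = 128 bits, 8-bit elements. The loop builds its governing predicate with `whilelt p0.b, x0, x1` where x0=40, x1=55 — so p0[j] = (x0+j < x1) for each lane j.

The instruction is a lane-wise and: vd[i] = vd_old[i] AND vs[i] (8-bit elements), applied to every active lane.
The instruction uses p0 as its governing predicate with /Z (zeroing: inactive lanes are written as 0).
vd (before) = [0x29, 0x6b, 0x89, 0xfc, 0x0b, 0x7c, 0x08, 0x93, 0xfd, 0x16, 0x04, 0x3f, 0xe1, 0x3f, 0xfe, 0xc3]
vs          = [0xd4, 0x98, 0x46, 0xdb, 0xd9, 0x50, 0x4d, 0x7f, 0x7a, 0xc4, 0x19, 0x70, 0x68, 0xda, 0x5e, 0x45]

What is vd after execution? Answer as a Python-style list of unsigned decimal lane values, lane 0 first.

lane count: 128 div 8 = 16
active while 40+j < 55, i.e. j ∈ [0,15) capped at 16 ⇒ 15
  i=0: and(0x29,0xd4) → 0
  i=1: and(0x6b,0x98) → 8
  i=2: and(0x89,0x46) → 0
  i=3: and(0xfc,0xdb) → 216
  i=4: and(0x0b,0xd9) → 9
  i=5: and(0x7c,0x50) → 80
  i=6: and(0x08,0x4d) → 8
  i=7: and(0x93,0x7f) → 19
  i=8: and(0xfd,0x7a) → 120
  i=9: and(0x16,0xc4) → 4
  i=10: and(0x04,0x19) → 0
  i=11: and(0x3f,0x70) → 48
  i=12: and(0xe1,0x68) → 96
  i=13: and(0x3f,0xda) → 26
  i=14: and(0xfe,0x5e) → 94
  i=15: tail/zero → 0

vd = [0, 8, 0, 216, 9, 80, 8, 19, 120, 4, 0, 48, 96, 26, 94, 0]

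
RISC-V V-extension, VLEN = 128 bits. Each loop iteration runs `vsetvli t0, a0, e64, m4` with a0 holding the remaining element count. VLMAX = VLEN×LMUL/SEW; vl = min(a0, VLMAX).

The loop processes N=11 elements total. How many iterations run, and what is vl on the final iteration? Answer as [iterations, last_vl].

VLMAX = VLEN×LMUL/SEW = 128×4/64 = 8
11 elements at 8/iter → 2 passes, remainder 3 on the last

[iterations, last_vl] = [2, 3]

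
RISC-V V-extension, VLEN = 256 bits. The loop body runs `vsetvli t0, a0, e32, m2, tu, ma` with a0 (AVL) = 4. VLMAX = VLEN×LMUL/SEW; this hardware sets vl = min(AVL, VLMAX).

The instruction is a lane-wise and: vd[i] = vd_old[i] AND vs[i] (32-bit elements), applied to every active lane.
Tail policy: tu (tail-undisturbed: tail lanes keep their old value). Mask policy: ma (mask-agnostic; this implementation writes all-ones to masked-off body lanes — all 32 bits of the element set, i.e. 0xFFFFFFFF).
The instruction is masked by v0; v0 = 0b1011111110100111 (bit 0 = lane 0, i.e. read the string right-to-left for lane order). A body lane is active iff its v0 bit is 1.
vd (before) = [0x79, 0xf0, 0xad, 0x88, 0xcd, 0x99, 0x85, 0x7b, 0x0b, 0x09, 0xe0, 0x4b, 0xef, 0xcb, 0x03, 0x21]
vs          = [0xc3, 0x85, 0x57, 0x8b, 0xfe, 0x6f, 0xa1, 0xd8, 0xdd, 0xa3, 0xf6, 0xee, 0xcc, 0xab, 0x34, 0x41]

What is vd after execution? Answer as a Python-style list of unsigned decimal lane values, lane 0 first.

vd = [65, 128, 5, 4294967295, 205, 153, 133, 123, 11, 9, 224, 75, 239, 203, 3, 33]

VLMAX = (256 × 2) / 32 = 16 lanes
vl ← min(4, 16) = 4
lane  0: and(0x79,0xc3) ⇒ 0x41
lane  1: and(0xf0,0x85) ⇒ 0x80
lane  2: and(0xad,0x57) ⇒ 0x05
lane  3: mask-off/ones ⇒ 0xffffffff
lane  4: tail/keep ⇒ 0xcd
lane  5: tail/keep ⇒ 0x99
lane  6: tail/keep ⇒ 0x85
lane  7: tail/keep ⇒ 0x7b
lane  8: tail/keep ⇒ 0x0b
lane  9: tail/keep ⇒ 0x09
lane 10: tail/keep ⇒ 0xe0
lane 11: tail/keep ⇒ 0x4b
lane 12: tail/keep ⇒ 0xef
lane 13: tail/keep ⇒ 0xcb
lane 14: tail/keep ⇒ 0x03
lane 15: tail/keep ⇒ 0x21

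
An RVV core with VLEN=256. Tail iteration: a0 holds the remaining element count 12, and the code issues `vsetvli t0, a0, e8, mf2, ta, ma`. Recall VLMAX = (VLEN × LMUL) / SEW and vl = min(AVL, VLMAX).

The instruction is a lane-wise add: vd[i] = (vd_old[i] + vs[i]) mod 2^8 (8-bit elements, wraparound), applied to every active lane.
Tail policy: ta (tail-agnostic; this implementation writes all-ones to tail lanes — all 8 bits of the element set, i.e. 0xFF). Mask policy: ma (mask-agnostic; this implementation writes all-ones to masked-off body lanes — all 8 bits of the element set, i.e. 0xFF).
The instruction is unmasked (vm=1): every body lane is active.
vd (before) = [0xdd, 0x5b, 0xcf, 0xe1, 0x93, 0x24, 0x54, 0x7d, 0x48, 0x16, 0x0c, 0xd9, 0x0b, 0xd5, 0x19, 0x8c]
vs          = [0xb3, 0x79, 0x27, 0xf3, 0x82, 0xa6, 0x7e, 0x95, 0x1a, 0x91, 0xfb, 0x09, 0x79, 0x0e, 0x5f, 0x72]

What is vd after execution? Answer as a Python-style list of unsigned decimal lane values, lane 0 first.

VLMAX = (256 × 1/2) / 8 = 16 lanes
vl ← min(12, 16) = 12
  i=0: add(0xdd,0xb3) → 144
  i=1: add(0x5b,0x79) → 212
  i=2: add(0xcf,0x27) → 246
  i=3: add(0xe1,0xf3) → 212
  i=4: add(0x93,0x82) → 21
  i=5: add(0x24,0xa6) → 202
  i=6: add(0x54,0x7e) → 210
  i=7: add(0x7d,0x95) → 18
  i=8: add(0x48,0x1a) → 98
  i=9: add(0x16,0x91) → 167
  i=10: add(0x0c,0xfb) → 7
  i=11: add(0xd9,0x09) → 226
  i=12: tail/ones → 255
  i=13: tail/ones → 255
  i=14: tail/ones → 255
  i=15: tail/ones → 255

vd = [144, 212, 246, 212, 21, 202, 210, 18, 98, 167, 7, 226, 255, 255, 255, 255]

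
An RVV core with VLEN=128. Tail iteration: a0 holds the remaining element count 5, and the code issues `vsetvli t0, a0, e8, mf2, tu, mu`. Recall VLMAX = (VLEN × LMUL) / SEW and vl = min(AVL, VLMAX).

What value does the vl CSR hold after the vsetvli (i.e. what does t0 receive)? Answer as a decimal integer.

vl = 5

VLMAX = VLEN×LMUL/SEW = 128×1/2/8 = 8
AVL=5 ≤ VLMAX=8, so vl = 5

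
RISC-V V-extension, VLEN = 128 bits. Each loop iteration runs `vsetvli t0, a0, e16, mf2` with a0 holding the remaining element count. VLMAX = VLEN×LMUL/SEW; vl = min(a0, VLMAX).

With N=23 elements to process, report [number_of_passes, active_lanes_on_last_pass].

[iterations, last_vl] = [6, 3]

VLMAX = VLEN×LMUL/SEW = 128×1/2/16 = 4
23 elements at 4/iter → 6 passes, remainder 3 on the last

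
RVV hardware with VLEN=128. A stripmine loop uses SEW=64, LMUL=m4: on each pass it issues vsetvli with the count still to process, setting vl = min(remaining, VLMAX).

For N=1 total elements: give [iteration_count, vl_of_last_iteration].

[iterations, last_vl] = [1, 1]

VLMAX = VLEN×LMUL/SEW = 128×4/64 = 8
N=1: ⌈1/8⌉ = 1 iters; last vl = 1 − 0×8 = 1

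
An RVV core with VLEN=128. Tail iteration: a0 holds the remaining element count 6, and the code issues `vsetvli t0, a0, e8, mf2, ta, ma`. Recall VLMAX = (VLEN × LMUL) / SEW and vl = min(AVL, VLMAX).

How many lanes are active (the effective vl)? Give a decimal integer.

vl = 6

lanes per group: 128·1/2/8 = 8
vl ← min(6, 8) = 6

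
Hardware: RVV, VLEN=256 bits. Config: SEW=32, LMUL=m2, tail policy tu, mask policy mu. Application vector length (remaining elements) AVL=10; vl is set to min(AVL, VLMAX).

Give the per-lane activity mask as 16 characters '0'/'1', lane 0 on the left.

predicate = 1111111111000000

lanes per group: 256·2/32 = 16
vl ← min(10, 16) = 10
bits (lane 0 leftmost): 1111111111000000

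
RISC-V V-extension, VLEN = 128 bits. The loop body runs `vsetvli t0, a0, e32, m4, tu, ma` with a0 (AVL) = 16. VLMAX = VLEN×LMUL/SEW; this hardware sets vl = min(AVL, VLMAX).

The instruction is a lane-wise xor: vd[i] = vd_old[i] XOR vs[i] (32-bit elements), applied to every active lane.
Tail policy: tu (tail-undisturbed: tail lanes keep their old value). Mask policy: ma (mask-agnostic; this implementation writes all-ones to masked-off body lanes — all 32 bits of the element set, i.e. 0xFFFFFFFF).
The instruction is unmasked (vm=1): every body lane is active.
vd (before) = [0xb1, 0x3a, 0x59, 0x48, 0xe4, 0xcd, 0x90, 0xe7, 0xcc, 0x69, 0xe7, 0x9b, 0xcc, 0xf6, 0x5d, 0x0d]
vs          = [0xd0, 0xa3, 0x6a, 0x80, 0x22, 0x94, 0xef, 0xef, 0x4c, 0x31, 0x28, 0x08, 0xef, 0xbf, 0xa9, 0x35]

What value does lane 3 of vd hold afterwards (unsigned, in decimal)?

vd[3] = 200

VLMAX = (128 × 4) / 32 = 16 lanes
vl ← min(16, 16) = 16
lane  0: xor(0xb1,0xd0) ⇒ 0x61
lane  1: xor(0x3a,0xa3) ⇒ 0x99
lane  2: xor(0x59,0x6a) ⇒ 0x33
lane  3: xor(0x48,0x80) ⇒ 0xc8
lane  4: xor(0xe4,0x22) ⇒ 0xc6
lane  5: xor(0xcd,0x94) ⇒ 0x59
lane  6: xor(0x90,0xef) ⇒ 0x7f
lane  7: xor(0xe7,0xef) ⇒ 0x08
lane  8: xor(0xcc,0x4c) ⇒ 0x80
lane  9: xor(0x69,0x31) ⇒ 0x58
lane 10: xor(0xe7,0x28) ⇒ 0xcf
lane 11: xor(0x9b,0x08) ⇒ 0x93
lane 12: xor(0xcc,0xef) ⇒ 0x23
lane 13: xor(0xf6,0xbf) ⇒ 0x49
lane 14: xor(0x5d,0xa9) ⇒ 0xf4
lane 15: xor(0x0d,0x35) ⇒ 0x38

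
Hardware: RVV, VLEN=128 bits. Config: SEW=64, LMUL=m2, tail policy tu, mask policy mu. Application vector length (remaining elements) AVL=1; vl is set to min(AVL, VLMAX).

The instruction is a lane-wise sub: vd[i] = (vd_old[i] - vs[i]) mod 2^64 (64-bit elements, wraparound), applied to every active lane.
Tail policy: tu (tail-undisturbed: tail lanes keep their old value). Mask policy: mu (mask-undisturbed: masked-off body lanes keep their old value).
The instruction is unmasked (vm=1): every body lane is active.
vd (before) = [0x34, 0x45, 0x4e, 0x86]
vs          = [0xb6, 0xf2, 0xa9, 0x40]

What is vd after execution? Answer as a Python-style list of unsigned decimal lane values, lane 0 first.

VLMAX = (128 × 2) / 64 = 4 lanes
vl ← min(1, 4) = 1
vd[0] sub(0x34,0xb6) -> 0xffffffffffffff7e
vd[1] tail/keep -> 0x45
vd[2] tail/keep -> 0x4e
vd[3] tail/keep -> 0x86

vd = [18446744073709551486, 69, 78, 134]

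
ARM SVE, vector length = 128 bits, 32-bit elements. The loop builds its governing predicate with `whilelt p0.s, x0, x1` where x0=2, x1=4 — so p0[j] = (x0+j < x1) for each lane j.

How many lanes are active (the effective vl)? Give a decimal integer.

vl = 2

lane count: 128 div 32 = 4
whilelt: lane j active iff 2+j < 4 → j < 2 → 2 active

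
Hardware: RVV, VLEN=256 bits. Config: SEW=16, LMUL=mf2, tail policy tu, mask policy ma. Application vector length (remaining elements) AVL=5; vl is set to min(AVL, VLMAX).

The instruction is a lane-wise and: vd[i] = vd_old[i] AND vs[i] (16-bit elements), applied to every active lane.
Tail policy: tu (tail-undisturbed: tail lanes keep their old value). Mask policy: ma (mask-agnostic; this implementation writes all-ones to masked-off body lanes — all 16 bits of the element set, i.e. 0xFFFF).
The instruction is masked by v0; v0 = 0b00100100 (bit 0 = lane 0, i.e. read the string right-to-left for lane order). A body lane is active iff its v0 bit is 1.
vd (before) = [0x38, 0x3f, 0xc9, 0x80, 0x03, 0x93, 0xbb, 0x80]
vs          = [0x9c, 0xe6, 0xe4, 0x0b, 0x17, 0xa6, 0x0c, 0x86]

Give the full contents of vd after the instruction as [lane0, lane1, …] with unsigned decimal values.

vd = [65535, 65535, 192, 65535, 65535, 147, 187, 128]

VLMAX = VLEN×LMUL/SEW = 256×1/2/16 = 8
vl ← min(5, 8) = 5
lane  0: mask-off/ones ⇒ 0xffff
lane  1: mask-off/ones ⇒ 0xffff
lane  2: and(0xc9,0xe4) ⇒ 0xc0
lane  3: mask-off/ones ⇒ 0xffff
lane  4: mask-off/ones ⇒ 0xffff
lane  5: tail/keep ⇒ 0x93
lane  6: tail/keep ⇒ 0xbb
lane  7: tail/keep ⇒ 0x80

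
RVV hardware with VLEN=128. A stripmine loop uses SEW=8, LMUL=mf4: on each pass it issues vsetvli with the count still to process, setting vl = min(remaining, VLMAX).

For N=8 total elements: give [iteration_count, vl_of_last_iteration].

lanes per group: 128·1/4/8 = 4
8 elements at 4/iter → 2 passes, remainder 4 on the last

[iterations, last_vl] = [2, 4]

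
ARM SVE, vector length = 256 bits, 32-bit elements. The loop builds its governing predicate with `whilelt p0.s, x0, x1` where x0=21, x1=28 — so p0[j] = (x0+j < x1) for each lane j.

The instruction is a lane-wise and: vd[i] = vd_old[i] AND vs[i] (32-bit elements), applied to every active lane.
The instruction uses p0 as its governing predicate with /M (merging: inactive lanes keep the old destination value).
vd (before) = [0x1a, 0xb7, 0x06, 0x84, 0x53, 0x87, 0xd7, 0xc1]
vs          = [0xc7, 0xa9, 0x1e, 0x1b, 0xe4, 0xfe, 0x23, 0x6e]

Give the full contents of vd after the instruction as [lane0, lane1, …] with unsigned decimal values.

lane count: 256 div 32 = 8
whilelt: lane j active iff 21+j < 28 → j < 7 → 7 active
  i=0: and(0x1a,0xc7) → 2
  i=1: and(0xb7,0xa9) → 161
  i=2: and(0x06,0x1e) → 6
  i=3: and(0x84,0x1b) → 0
  i=4: and(0x53,0xe4) → 64
  i=5: and(0x87,0xfe) → 134
  i=6: and(0xd7,0x23) → 3
  i=7: tail/keep → 193

vd = [2, 161, 6, 0, 64, 134, 3, 193]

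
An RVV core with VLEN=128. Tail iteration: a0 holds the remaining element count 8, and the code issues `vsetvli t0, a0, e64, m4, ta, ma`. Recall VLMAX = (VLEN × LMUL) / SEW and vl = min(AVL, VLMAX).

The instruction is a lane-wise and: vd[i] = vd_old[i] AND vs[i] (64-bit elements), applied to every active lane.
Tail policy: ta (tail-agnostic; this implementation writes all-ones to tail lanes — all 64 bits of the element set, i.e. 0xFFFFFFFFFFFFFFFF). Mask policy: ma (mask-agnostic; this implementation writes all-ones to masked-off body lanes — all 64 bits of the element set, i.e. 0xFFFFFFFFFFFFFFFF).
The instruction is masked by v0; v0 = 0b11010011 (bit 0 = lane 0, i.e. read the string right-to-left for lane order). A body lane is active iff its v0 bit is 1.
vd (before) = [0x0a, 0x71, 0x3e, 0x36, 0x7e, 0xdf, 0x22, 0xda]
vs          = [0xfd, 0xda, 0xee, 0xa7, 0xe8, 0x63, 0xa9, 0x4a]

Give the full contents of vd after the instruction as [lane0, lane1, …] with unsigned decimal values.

vd = [8, 80, 18446744073709551615, 18446744073709551615, 104, 18446744073709551615, 32, 74]

VLMAX = (128 × 4) / 64 = 8 lanes
AVL=8 ≤ VLMAX=8, so vl = 8
  i=0: and(0x0a,0xfd) → 8
  i=1: and(0x71,0xda) → 80
  i=2: mask-off/ones → 18446744073709551615
  i=3: mask-off/ones → 18446744073709551615
  i=4: and(0x7e,0xe8) → 104
  i=5: mask-off/ones → 18446744073709551615
  i=6: and(0x22,0xa9) → 32
  i=7: and(0xda,0x4a) → 74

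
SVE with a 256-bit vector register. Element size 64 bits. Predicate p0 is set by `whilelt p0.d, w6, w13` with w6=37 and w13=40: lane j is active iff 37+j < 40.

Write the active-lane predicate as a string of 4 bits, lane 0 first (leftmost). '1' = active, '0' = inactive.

predicate = 1110

register lanes = 256/64 = 4
whilelt: lane j active iff 37+j < 40 → j < 3 → 3 active
bits (lane 0 leftmost): 1110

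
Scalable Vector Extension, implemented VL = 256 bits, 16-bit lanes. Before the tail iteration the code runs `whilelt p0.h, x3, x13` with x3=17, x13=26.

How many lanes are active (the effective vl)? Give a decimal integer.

256-bit reg / 16-bit elem → 16 lanes
active while 17+j < 26, i.e. j ∈ [0,9) capped at 16 ⇒ 9

vl = 9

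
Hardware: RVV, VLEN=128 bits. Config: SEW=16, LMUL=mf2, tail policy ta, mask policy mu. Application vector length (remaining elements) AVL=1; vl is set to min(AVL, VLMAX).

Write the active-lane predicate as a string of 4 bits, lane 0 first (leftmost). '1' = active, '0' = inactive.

lanes per group: 128·1/2/16 = 4
vl ← min(1, 4) = 1
bits (lane 0 leftmost): 1000

predicate = 1000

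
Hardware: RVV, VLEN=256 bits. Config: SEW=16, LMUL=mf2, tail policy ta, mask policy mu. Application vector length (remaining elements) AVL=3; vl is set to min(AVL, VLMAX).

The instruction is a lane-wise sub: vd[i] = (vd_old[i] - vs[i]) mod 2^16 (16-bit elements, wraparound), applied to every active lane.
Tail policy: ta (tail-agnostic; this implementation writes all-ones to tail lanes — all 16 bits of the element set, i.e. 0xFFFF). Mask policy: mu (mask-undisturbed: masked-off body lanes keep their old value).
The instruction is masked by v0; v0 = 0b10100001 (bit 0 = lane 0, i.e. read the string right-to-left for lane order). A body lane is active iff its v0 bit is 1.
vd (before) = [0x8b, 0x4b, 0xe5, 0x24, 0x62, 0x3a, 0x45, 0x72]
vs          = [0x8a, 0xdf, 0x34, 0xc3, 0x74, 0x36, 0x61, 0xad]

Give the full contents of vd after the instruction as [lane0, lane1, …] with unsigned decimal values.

VLMAX = VLEN×LMUL/SEW = 256×1/2/16 = 8
AVL=3 ≤ VLMAX=8, so vl = 3
lane  0: sub(0x8b,0x8a) ⇒ 0x01
lane  1: mask-off/keep ⇒ 0x4b
lane  2: mask-off/keep ⇒ 0xe5
lane  3: tail/ones ⇒ 0xffff
lane  4: tail/ones ⇒ 0xffff
lane  5: tail/ones ⇒ 0xffff
lane  6: tail/ones ⇒ 0xffff
lane  7: tail/ones ⇒ 0xffff

vd = [1, 75, 229, 65535, 65535, 65535, 65535, 65535]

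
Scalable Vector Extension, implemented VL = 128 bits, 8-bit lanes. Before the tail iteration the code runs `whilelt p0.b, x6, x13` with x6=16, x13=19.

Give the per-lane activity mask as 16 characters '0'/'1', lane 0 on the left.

lane count: 128 div 8 = 16
p0[j] = (16+j < 19); true for j=0..2 → 3 lanes set
bits (lane 0 leftmost): 1110000000000000

predicate = 1110000000000000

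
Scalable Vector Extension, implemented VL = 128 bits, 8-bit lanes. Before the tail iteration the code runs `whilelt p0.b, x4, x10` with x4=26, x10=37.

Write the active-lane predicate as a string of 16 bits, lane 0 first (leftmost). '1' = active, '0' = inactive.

predicate = 1111111111100000

128-bit reg / 8-bit elem → 16 lanes
active while 26+j < 37, i.e. j ∈ [0,11) capped at 16 ⇒ 11
bits (lane 0 leftmost): 1111111111100000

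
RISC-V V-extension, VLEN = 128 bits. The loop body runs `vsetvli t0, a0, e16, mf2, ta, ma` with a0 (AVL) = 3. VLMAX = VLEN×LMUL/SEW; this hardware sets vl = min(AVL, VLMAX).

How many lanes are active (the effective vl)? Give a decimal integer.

VLMAX = VLEN×LMUL/SEW = 128×1/2/16 = 4
vl ← min(3, 4) = 3

vl = 3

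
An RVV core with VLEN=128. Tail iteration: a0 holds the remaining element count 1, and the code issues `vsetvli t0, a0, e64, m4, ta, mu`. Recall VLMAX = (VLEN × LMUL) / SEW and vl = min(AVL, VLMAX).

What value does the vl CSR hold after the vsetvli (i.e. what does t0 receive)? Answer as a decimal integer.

VLMAX = (128 × 4) / 64 = 8 lanes
AVL=1 ≤ VLMAX=8, so vl = 1

vl = 1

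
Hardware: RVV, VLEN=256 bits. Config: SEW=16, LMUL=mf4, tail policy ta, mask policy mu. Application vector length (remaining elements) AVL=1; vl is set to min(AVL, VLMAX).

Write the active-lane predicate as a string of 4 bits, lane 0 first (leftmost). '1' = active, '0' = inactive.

VLMAX = VLEN×LMUL/SEW = 256×1/4/16 = 4
vl ← min(1, 4) = 1
bits (lane 0 leftmost): 1000

predicate = 1000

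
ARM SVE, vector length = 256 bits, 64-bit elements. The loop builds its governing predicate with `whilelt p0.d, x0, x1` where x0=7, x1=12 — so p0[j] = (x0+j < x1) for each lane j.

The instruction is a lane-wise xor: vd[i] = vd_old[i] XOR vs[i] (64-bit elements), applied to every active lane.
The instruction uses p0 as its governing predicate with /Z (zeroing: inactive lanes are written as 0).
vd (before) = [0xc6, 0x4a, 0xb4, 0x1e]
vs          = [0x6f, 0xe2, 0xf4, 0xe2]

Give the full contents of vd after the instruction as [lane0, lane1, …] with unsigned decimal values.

vd = [169, 168, 64, 252]

register lanes = 256/64 = 4
whilelt: lane j active iff 7+j < 12 → j < 5 → 4 active
  i=0: xor(0xc6,0x6f) → 169
  i=1: xor(0x4a,0xe2) → 168
  i=2: xor(0xb4,0xf4) → 64
  i=3: xor(0x1e,0xe2) → 252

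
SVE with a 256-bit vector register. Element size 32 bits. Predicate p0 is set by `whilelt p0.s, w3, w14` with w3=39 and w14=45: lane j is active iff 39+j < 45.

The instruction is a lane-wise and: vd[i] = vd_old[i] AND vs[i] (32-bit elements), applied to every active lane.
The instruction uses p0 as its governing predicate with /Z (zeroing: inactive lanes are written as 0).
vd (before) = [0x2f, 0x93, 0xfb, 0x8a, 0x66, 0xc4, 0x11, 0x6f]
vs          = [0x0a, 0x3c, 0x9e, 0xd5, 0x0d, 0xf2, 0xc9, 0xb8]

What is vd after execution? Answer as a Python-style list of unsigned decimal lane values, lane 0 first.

lane count: 256 div 32 = 8
p0[j] = (39+j < 45); true for j=0..5 → 6 lanes set
lane  0: and(0x2f,0x0a) ⇒ 0x0a
lane  1: and(0x93,0x3c) ⇒ 0x10
lane  2: and(0xfb,0x9e) ⇒ 0x9a
lane  3: and(0x8a,0xd5) ⇒ 0x80
lane  4: and(0x66,0x0d) ⇒ 0x04
lane  5: and(0xc4,0xf2) ⇒ 0xc0
lane  6: tail/zero ⇒ 0x00
lane  7: tail/zero ⇒ 0x00

vd = [10, 16, 154, 128, 4, 192, 0, 0]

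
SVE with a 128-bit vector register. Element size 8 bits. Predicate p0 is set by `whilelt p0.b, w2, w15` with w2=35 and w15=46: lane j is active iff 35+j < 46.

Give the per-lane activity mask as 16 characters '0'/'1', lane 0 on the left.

register lanes = 128/8 = 16
p0[j] = (35+j < 46); true for j=0..10 → 11 lanes set
bits (lane 0 leftmost): 1111111111100000

predicate = 1111111111100000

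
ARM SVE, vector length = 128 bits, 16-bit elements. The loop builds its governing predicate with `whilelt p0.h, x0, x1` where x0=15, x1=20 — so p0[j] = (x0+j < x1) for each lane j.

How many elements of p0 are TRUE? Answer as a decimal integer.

vl = 5

lane count: 128 div 16 = 8
active while 15+j < 20, i.e. j ∈ [0,5) capped at 8 ⇒ 5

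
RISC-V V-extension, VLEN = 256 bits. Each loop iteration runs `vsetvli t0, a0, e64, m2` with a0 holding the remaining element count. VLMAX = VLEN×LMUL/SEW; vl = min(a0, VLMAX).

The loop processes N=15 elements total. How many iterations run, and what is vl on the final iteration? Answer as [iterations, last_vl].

VLMAX = (256 × 2) / 64 = 8 lanes
N=15: ⌈15/8⌉ = 2 iters; last vl = 15 − 1×8 = 7

[iterations, last_vl] = [2, 7]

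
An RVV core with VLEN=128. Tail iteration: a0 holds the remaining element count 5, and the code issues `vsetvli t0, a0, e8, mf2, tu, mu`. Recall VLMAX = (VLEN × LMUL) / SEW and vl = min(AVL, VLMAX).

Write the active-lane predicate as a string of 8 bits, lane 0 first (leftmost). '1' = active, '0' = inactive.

predicate = 11111000

VLMAX = VLEN×LMUL/SEW = 128×1/2/8 = 8
vl = min(AVL, VLMAX) = min(5, 8) = 5
bits (lane 0 leftmost): 11111000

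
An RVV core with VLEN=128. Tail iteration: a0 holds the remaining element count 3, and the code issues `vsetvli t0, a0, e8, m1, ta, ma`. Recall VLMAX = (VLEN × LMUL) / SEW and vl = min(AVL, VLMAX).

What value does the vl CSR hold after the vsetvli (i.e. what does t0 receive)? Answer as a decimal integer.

VLMAX = (128 × 1) / 8 = 16 lanes
vl ← min(3, 16) = 3

vl = 3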